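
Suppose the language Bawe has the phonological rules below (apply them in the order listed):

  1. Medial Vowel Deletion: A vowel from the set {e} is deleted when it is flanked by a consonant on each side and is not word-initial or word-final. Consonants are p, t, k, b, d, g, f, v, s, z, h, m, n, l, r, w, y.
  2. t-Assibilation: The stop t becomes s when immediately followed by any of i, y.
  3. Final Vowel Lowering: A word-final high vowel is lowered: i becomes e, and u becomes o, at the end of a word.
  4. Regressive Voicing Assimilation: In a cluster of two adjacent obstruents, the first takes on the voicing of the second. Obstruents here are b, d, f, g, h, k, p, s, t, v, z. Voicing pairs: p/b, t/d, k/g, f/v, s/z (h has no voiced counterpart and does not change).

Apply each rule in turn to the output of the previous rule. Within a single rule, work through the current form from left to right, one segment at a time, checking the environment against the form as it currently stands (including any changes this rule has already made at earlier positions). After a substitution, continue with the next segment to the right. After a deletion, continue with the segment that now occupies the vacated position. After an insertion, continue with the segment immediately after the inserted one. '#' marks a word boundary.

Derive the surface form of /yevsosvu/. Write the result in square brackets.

[yfsozvo]

1 Medial Vowel Deletion: [yevsosvu] → [yvsosvu]
2 t-Assibilation: no change — [yvsosvu]
3 Final Vowel Lowering: [yvsosvu] → [yvsosvo]
4 Regressive Voicing Assimilation: [yvsosvo] → [yfsozvo]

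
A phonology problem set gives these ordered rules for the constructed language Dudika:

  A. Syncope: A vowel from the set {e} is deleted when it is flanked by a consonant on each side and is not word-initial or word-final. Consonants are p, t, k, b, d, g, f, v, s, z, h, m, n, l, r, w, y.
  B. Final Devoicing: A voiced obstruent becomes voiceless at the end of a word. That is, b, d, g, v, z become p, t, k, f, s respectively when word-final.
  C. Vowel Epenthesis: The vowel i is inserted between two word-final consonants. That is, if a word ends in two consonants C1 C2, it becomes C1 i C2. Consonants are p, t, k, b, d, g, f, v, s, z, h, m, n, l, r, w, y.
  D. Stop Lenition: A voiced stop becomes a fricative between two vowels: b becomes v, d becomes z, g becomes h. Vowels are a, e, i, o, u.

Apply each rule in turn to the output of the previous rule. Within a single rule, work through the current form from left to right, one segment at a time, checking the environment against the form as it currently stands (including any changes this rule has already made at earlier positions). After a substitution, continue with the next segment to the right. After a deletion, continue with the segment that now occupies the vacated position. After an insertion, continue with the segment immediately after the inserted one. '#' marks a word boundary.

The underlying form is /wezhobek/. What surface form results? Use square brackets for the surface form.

A Syncope: [wezhobek] → [wzhobk]
B Final Devoicing: no change — [wzhobk]
C Vowel Epenthesis: [wzhobk] → [wzhobik]
D Stop Lenition: [wzhobik] → [wzhovik]

[wzhovik]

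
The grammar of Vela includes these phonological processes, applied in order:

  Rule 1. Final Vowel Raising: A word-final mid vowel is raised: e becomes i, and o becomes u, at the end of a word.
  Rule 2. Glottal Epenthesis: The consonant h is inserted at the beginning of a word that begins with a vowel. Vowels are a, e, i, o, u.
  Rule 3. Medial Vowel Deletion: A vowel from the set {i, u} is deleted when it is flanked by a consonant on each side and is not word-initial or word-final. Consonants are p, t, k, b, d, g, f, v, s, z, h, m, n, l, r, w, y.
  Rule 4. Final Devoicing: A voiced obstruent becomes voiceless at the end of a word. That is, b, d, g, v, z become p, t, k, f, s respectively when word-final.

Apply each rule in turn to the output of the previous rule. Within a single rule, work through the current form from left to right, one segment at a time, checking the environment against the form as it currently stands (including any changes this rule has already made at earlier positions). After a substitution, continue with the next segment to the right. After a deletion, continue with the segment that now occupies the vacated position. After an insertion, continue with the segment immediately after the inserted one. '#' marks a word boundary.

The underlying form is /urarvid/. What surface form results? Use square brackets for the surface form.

Rule 1 Final Vowel Raising: no change — [urarvid]
Rule 2 Glottal Epenthesis: [urarvid] → [hurarvid]
Rule 3 Medial Vowel Deletion: [hurarvid] → [hrarvd]
Rule 4 Final Devoicing: [hrarvd] → [hrarvt]

[hrarvt]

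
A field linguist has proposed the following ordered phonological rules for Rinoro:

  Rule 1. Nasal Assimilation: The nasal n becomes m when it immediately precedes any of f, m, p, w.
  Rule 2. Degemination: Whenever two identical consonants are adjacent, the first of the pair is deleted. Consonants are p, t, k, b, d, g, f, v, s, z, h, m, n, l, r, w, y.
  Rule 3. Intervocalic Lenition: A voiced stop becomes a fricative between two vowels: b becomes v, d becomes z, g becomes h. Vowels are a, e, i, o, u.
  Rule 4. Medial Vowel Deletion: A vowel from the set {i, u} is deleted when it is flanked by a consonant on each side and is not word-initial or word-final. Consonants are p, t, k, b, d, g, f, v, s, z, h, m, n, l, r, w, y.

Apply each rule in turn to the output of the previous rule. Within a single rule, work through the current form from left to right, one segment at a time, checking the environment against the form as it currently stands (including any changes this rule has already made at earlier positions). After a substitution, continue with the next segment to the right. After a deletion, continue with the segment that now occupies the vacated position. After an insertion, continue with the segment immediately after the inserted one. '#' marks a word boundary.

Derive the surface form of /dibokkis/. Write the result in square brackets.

Rule 1 Nasal Assimilation: no change — [dibokkis]
Rule 2 Degemination: [dibokkis] → [dibokis]
Rule 3 Intervocalic Lenition: [dibokis] → [divokis]
Rule 4 Medial Vowel Deletion: [divokis] → [dvoks]

[dvoks]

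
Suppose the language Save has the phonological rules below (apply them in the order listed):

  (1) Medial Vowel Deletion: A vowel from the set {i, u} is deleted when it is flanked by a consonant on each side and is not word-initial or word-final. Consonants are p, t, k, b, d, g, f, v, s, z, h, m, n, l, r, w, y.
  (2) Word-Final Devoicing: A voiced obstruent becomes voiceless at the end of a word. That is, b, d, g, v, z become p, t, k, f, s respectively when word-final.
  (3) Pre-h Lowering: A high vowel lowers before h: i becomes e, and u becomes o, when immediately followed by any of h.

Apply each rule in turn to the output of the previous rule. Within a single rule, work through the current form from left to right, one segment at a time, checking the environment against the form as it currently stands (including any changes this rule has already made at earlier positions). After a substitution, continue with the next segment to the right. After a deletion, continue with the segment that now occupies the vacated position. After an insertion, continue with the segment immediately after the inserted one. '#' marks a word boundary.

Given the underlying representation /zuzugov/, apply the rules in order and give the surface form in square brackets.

(1) Medial Vowel Deletion: [zuzugov] → [zzgov]
(2) Word-Final Devoicing: [zzgov] → [zzgof]
(3) Pre-h Lowering: no change — [zzgof]

[zzgof]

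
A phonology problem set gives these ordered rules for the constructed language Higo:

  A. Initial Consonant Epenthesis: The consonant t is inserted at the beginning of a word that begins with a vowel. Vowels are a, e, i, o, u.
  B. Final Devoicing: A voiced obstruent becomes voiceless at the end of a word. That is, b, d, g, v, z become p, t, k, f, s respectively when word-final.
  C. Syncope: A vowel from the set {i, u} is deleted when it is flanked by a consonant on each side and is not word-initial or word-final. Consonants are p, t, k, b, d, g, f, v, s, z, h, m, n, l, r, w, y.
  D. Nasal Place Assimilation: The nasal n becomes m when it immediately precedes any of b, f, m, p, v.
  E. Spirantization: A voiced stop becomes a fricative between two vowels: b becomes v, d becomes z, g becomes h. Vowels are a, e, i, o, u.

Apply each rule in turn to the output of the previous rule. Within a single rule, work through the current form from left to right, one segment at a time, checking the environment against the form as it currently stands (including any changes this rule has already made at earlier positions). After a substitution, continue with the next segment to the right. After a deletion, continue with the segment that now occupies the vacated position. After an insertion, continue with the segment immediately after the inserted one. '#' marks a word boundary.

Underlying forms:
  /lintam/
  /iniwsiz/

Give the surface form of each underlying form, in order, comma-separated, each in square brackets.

[lntam], [tnwss]

/lintam/:
  A Initial Consonant Epenthesis: no change — [lintam]
  B Final Devoicing: no change — [lintam]
  C Syncope: [lintam] → [lntam]
  D Nasal Place Assimilation: no change — [lntam]
  E Spirantization: no change — [lntam]
/iniwsiz/:
  A Initial Consonant Epenthesis: [iniwsiz] → [tiniwsiz]
  B Final Devoicing: [tiniwsiz] → [tiniwsis]
  C Syncope: [tiniwsis] → [tnwss]
  D Nasal Place Assimilation: no change — [tnwss]
  E Spirantization: no change — [tnwss]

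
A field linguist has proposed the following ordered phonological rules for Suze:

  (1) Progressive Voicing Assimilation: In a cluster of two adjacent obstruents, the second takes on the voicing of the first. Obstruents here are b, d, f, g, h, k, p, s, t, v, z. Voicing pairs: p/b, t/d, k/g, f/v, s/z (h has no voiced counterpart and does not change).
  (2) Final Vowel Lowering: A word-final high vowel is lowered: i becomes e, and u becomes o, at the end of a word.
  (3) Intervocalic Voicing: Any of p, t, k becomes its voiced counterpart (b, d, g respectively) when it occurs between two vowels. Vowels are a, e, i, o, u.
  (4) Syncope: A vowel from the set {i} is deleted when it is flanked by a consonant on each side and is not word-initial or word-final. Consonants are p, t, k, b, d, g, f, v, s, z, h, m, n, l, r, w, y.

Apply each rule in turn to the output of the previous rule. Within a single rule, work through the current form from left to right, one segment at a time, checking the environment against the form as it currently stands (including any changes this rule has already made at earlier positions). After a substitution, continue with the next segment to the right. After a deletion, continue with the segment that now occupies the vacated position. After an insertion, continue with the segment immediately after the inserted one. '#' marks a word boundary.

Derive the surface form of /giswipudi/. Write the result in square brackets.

[gswbude]

(1) Progressive Voicing Assimilation: no change — [giswipudi]
(2) Final Vowel Lowering: [giswipudi] → [giswipude]
(3) Intervocalic Voicing: [giswipude] → [giswibude]
(4) Syncope: [giswibude] → [gswbude]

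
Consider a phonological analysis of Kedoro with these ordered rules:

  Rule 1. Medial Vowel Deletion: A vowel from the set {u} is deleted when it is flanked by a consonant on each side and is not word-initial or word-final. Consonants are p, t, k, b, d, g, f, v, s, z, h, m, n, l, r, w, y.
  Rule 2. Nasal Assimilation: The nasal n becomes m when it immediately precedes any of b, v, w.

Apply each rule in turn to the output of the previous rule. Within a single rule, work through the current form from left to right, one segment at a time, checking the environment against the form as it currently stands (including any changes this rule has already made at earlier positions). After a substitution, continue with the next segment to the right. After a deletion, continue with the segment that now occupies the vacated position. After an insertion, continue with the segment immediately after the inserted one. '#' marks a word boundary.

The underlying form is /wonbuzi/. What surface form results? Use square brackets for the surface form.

Rule 1 Medial Vowel Deletion: [wonbuzi] → [wonbzi]
Rule 2 Nasal Assimilation: [wonbzi] → [wombzi]

[wombzi]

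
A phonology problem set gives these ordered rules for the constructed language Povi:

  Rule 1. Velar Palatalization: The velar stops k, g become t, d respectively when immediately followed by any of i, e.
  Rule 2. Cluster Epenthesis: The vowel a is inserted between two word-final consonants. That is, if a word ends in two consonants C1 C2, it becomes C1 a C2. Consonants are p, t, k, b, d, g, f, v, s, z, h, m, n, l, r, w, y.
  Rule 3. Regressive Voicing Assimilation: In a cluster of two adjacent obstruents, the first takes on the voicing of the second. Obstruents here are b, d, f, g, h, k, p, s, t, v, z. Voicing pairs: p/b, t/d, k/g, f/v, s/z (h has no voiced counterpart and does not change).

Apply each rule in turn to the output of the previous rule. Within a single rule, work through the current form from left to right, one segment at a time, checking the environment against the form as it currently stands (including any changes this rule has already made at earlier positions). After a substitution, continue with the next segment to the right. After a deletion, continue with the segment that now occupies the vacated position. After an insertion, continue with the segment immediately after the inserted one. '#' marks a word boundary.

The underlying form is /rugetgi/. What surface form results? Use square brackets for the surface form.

[rudeddi]

Rule 1 Velar Palatalization: [rugetgi] → [rudetdi]
Rule 2 Cluster Epenthesis: no change — [rudetdi]
Rule 3 Regressive Voicing Assimilation: [rudetdi] → [rudeddi]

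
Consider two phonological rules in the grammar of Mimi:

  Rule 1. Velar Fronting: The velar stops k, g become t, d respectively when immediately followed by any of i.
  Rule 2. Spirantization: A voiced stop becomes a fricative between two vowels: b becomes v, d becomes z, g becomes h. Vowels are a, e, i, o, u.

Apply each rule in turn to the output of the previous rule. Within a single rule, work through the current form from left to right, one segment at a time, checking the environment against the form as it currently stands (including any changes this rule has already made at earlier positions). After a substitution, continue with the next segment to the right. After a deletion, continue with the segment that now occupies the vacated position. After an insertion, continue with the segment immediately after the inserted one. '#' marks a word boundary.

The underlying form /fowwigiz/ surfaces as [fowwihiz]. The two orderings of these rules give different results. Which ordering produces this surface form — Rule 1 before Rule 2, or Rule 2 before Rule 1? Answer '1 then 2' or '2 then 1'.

2 then 1

Order 1 then 2:
  1 Velar Fronting: [fowwigiz] → [fowwidiz]
  2 Spirantization: [fowwidiz] → [fowwiziz]
  result: [fowwiziz]
Order 2 then 1:
  2 Spirantization: [fowwigiz] → [fowwihiz]
  1 Velar Fronting: no change — [fowwihiz]
  result: [fowwihiz]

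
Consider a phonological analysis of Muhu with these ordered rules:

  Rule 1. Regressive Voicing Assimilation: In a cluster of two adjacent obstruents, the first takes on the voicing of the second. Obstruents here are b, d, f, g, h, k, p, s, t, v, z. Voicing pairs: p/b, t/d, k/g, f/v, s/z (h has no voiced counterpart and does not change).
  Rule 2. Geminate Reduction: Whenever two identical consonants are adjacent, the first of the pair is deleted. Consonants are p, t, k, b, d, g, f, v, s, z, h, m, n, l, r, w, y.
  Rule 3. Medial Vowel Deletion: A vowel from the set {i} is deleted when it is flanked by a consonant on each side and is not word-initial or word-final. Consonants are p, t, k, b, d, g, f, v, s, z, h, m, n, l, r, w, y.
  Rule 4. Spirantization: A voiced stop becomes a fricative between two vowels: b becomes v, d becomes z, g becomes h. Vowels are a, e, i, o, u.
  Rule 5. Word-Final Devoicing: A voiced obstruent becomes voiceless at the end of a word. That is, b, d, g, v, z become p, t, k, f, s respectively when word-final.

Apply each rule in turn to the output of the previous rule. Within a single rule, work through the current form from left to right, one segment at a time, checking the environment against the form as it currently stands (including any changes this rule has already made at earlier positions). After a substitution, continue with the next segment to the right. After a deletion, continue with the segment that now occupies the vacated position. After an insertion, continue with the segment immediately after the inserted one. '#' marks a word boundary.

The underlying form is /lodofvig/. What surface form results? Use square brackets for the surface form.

Rule 1 Regressive Voicing Assimilation: [lodofvig] → [lodovvig]
Rule 2 Geminate Reduction: [lodovvig] → [lodovig]
Rule 3 Medial Vowel Deletion: [lodovig] → [lodovg]
Rule 4 Spirantization: [lodovg] → [lozovg]
Rule 5 Word-Final Devoicing: [lozovg] → [lozovk]

[lozovk]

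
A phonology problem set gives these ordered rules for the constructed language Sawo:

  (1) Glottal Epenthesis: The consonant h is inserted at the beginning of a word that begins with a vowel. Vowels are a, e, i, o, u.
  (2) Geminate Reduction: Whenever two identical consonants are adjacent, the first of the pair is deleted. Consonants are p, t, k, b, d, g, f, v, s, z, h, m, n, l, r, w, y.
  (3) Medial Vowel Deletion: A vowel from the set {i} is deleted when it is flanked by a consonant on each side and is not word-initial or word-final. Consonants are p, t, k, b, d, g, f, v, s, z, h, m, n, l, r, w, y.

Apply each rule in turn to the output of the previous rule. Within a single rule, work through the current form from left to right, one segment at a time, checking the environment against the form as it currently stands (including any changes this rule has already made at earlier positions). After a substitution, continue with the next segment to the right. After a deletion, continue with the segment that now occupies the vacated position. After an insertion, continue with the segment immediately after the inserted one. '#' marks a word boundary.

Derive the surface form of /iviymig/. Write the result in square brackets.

[hvymg]

(1) Glottal Epenthesis: [iviymig] → [hiviymig]
(2) Geminate Reduction: no change — [hiviymig]
(3) Medial Vowel Deletion: [hiviymig] → [hvymg]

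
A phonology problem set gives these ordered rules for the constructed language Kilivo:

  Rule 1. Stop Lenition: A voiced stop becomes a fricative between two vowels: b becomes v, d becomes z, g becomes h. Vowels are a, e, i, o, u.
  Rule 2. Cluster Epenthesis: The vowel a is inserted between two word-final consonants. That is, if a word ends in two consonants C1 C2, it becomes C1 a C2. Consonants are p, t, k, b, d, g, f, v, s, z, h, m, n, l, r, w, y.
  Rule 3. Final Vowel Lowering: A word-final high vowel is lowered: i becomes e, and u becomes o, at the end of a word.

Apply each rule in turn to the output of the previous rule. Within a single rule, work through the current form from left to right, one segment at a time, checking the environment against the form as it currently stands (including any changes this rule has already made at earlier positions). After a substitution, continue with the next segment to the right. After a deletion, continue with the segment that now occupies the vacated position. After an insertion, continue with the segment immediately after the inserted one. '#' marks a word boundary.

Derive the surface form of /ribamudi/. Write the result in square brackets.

Rule 1 Stop Lenition: [ribamudi] → [rivamuzi]
Rule 2 Cluster Epenthesis: no change — [rivamuzi]
Rule 3 Final Vowel Lowering: [rivamuzi] → [rivamuze]

[rivamuze]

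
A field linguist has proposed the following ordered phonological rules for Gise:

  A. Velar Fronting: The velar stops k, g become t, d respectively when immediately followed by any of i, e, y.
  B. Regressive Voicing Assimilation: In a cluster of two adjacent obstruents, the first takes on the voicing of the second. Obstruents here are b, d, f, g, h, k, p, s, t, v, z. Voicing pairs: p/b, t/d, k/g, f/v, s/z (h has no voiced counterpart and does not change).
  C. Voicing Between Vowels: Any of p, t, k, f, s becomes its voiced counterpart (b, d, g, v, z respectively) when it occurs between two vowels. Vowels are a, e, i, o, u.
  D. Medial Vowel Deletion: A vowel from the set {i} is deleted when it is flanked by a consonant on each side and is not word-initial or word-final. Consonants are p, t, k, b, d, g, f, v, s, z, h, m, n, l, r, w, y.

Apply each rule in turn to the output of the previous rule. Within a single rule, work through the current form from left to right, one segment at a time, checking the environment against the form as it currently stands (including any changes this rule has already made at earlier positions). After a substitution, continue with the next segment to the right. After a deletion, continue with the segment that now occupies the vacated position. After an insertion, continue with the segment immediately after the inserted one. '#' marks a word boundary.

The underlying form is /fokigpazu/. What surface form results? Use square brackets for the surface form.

[fodkpazu]

A Velar Fronting: [fokigpazu] → [fotigpazu]
B Regressive Voicing Assimilation: [fotigpazu] → [fotikpazu]
C Voicing Between Vowels: [fotikpazu] → [fodikpazu]
D Medial Vowel Deletion: [fodikpazu] → [fodkpazu]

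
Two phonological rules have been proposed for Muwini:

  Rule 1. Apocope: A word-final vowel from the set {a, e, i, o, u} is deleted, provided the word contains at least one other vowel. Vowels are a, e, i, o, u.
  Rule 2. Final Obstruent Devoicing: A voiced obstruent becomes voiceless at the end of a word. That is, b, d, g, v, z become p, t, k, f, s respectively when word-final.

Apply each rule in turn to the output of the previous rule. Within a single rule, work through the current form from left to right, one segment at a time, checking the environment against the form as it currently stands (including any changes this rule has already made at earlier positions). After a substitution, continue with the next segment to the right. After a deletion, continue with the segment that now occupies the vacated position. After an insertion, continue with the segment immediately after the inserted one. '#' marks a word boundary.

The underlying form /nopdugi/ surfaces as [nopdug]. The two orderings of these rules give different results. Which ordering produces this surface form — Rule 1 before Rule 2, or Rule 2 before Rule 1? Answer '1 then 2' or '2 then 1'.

2 then 1

Order 1 then 2:
  1 Apocope: [nopdugi] → [nopdug]
  2 Final Obstruent Devoicing: [nopdug] → [nopduk]
  result: [nopduk]
Order 2 then 1:
  2 Final Obstruent Devoicing: no change — [nopdugi]
  1 Apocope: [nopdugi] → [nopdug]
  result: [nopdug]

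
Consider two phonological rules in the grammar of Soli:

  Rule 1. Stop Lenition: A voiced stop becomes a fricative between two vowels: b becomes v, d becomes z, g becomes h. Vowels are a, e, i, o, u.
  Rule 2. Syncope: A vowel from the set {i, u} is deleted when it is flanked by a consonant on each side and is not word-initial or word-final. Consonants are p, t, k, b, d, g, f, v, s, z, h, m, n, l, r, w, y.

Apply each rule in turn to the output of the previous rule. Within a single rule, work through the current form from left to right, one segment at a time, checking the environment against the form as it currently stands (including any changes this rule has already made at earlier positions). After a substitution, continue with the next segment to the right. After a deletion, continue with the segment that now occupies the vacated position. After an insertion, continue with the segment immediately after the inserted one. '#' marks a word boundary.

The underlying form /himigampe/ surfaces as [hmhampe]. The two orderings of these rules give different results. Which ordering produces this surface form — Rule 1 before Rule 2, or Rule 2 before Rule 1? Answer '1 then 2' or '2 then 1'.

Order 1 then 2:
  1 Stop Lenition: [himigampe] → [himihampe]
  2 Syncope: [himihampe] → [hmhampe]
  result: [hmhampe]
Order 2 then 1:
  2 Syncope: [himigampe] → [hmgampe]
  1 Stop Lenition: no change — [hmgampe]
  result: [hmgampe]

1 then 2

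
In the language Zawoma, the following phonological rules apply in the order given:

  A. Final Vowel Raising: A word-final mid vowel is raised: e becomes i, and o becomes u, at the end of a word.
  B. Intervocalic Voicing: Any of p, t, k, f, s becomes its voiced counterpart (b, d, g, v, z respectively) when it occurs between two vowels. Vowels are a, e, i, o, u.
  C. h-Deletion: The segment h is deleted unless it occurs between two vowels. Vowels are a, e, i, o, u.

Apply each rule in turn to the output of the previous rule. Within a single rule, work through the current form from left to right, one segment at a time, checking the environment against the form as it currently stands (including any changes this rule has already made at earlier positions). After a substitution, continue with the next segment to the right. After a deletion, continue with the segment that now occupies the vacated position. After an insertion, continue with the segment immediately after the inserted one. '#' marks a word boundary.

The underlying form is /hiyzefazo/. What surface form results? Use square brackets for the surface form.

[iyzevazu]

A Final Vowel Raising: [hiyzefazo] → [hiyzefazu]
B Intervocalic Voicing: [hiyzefazu] → [hiyzevazu]
C h-Deletion: [hiyzevazu] → [iyzevazu]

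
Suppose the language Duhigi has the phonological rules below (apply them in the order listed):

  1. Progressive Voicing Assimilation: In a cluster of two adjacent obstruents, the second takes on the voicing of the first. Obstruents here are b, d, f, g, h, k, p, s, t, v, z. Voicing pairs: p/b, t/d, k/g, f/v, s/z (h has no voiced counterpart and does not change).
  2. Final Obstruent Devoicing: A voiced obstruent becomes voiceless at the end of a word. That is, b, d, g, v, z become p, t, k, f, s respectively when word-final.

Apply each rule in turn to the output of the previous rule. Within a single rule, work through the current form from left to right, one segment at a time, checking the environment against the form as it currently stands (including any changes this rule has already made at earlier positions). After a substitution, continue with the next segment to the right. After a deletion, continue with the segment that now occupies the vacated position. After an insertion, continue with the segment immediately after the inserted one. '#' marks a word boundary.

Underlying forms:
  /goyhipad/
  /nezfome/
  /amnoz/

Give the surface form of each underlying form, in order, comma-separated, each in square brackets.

[goyhipat], [nezvome], [amnos]

/goyhipad/:
  1 Progressive Voicing Assimilation: no change — [goyhipad]
  2 Final Obstruent Devoicing: [goyhipad] → [goyhipat]
/nezfome/:
  1 Progressive Voicing Assimilation: [nezfome] → [nezvome]
  2 Final Obstruent Devoicing: no change — [nezvome]
/amnoz/:
  1 Progressive Voicing Assimilation: no change — [amnoz]
  2 Final Obstruent Devoicing: [amnoz] → [amnos]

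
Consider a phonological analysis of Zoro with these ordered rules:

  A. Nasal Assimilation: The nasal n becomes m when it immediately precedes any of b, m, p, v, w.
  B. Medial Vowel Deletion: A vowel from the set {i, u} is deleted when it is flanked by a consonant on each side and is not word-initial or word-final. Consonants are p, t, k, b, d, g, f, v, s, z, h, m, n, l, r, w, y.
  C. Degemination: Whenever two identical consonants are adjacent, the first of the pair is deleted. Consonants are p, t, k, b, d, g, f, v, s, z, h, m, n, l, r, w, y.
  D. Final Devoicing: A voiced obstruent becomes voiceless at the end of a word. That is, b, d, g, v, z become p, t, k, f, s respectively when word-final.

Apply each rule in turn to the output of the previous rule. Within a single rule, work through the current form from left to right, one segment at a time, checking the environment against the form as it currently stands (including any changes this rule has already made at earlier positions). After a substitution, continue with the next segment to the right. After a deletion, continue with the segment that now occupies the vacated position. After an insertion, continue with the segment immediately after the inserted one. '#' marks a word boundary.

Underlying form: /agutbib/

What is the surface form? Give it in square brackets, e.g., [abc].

A Nasal Assimilation: no change — [agutbib]
B Medial Vowel Deletion: [agutbib] → [agtbb]
C Degemination: [agtbb] → [agtb]
D Final Devoicing: [agtb] → [agtp]

[agtp]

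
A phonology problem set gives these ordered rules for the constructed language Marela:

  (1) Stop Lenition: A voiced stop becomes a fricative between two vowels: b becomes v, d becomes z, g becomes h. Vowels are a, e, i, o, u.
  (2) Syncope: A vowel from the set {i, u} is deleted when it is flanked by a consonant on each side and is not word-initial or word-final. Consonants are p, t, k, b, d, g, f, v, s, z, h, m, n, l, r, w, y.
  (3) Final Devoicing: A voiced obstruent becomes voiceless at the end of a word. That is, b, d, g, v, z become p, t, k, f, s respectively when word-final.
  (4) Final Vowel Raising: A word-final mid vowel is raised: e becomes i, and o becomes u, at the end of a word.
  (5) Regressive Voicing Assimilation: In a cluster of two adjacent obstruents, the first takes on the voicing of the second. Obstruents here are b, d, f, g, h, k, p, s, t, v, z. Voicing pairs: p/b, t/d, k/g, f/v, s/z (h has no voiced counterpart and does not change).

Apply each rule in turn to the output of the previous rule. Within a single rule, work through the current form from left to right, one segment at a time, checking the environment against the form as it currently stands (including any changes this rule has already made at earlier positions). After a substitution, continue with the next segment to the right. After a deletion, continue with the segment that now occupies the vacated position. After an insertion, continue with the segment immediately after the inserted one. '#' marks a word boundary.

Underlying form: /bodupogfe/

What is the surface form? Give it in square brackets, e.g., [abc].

(1) Stop Lenition: [bodupogfe] → [bozupogfe]
(2) Syncope: [bozupogfe] → [bozpogfe]
(3) Final Devoicing: no change — [bozpogfe]
(4) Final Vowel Raising: [bozpogfe] → [bozpogfi]
(5) Regressive Voicing Assimilation: [bozpogfi] → [bospokfi]

[bospokfi]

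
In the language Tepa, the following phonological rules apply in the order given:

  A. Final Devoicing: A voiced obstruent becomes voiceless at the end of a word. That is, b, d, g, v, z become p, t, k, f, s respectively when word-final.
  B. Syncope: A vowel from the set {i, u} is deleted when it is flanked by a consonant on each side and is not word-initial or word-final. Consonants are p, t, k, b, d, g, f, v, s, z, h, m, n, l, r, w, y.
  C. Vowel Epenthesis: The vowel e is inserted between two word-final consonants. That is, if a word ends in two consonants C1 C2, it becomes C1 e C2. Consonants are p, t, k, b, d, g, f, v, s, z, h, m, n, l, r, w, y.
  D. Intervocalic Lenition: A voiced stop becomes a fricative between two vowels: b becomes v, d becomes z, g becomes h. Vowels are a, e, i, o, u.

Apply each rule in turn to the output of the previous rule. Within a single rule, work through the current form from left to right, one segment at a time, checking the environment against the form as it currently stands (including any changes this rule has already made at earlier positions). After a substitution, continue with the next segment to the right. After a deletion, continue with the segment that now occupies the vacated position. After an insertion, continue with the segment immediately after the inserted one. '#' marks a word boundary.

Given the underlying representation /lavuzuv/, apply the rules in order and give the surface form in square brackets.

[lavzef]

A Final Devoicing: [lavuzuv] → [lavuzuf]
B Syncope: [lavuzuf] → [lavzf]
C Vowel Epenthesis: [lavzf] → [lavzef]
D Intervocalic Lenition: no change — [lavzef]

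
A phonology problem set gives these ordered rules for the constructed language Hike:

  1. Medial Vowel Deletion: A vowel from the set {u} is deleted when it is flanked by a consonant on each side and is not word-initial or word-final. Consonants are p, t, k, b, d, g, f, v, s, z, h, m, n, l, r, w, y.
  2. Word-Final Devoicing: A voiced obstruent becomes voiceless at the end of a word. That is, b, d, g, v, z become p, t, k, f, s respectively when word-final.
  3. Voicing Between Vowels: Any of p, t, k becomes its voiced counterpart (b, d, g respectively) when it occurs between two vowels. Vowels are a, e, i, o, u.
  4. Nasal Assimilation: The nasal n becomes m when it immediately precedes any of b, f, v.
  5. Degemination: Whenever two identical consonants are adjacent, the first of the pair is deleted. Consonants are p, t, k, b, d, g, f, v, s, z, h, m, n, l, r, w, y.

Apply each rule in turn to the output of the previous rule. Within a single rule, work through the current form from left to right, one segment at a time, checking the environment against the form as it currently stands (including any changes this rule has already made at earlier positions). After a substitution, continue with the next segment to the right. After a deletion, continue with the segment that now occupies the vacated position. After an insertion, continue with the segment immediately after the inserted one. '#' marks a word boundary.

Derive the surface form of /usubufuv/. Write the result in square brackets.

[usbf]

1 Medial Vowel Deletion: [usubufuv] → [usbfv]
2 Word-Final Devoicing: [usbfv] → [usbff]
3 Voicing Between Vowels: no change — [usbff]
4 Nasal Assimilation: no change — [usbff]
5 Degemination: [usbff] → [usbf]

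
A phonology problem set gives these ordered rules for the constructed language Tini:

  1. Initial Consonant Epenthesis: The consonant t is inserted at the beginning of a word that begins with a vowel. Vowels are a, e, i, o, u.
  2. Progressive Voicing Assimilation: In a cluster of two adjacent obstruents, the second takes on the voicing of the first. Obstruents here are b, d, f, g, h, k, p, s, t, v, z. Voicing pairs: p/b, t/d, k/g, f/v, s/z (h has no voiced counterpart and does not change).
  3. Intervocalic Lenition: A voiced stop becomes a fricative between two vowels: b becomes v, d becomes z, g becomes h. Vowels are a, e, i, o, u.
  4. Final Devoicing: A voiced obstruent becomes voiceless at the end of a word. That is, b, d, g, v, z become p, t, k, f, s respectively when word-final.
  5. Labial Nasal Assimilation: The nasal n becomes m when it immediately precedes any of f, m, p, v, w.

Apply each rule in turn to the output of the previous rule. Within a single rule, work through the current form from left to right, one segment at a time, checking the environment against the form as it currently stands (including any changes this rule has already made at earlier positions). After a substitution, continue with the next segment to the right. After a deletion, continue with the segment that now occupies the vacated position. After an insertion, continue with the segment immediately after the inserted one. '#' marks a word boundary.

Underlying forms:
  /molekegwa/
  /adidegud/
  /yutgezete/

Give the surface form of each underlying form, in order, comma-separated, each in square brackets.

/molekegwa/:
  1 Initial Consonant Epenthesis: no change — [molekegwa]
  2 Progressive Voicing Assimilation: no change — [molekegwa]
  3 Intervocalic Lenition: no change — [molekegwa]
  4 Final Devoicing: no change — [molekegwa]
  5 Labial Nasal Assimilation: no change — [molekegwa]
/adidegud/:
  1 Initial Consonant Epenthesis: [adidegud] → [tadidegud]
  2 Progressive Voicing Assimilation: no change — [tadidegud]
  3 Intervocalic Lenition: [tadidegud] → [tazizehud]
  4 Final Devoicing: [tazizehud] → [tazizehut]
  5 Labial Nasal Assimilation: no change — [tazizehut]
/yutgezete/:
  1 Initial Consonant Epenthesis: no change — [yutgezete]
  2 Progressive Voicing Assimilation: [yutgezete] → [yutkezete]
  3 Intervocalic Lenition: no change — [yutkezete]
  4 Final Devoicing: no change — [yutkezete]
  5 Labial Nasal Assimilation: no change — [yutkezete]

[molekegwa], [tazizehut], [yutkezete]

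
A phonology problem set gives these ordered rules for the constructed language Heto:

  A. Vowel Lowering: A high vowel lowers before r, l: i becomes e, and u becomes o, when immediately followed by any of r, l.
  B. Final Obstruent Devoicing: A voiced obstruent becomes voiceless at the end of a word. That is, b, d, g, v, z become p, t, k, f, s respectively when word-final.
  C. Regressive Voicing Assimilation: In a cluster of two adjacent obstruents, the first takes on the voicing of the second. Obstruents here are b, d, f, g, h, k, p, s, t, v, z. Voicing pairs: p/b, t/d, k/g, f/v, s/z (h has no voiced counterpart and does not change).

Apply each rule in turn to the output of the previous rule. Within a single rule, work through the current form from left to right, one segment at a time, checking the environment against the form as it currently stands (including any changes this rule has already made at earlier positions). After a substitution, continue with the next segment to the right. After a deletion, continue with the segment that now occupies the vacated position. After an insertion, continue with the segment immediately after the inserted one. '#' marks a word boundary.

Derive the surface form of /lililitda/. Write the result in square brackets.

A Vowel Lowering: [lililitda] → [lelelitda]
B Final Obstruent Devoicing: no change — [lelelitda]
C Regressive Voicing Assimilation: [lelelitda] → [lelelidda]

[lelelidda]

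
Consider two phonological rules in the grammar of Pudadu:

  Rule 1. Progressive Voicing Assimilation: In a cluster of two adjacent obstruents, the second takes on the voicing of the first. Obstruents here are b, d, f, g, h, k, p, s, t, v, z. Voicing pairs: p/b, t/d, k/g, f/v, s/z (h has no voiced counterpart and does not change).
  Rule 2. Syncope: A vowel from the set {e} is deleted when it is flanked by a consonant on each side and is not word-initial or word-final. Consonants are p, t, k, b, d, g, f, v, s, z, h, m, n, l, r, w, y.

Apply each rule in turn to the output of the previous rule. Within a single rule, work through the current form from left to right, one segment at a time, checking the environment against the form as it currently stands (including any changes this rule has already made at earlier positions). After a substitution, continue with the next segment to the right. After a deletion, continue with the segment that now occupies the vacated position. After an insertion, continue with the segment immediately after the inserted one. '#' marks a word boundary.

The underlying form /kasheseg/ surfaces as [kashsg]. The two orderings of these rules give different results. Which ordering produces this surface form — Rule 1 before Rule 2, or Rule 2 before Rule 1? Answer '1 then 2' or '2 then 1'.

Order 1 then 2:
  1 Progressive Voicing Assimilation: no change — [kasheseg]
  2 Syncope: [kasheseg] → [kashsg]
  result: [kashsg]
Order 2 then 1:
  2 Syncope: [kasheseg] → [kashsg]
  1 Progressive Voicing Assimilation: [kashsg] → [kashsk]
  result: [kashsk]

1 then 2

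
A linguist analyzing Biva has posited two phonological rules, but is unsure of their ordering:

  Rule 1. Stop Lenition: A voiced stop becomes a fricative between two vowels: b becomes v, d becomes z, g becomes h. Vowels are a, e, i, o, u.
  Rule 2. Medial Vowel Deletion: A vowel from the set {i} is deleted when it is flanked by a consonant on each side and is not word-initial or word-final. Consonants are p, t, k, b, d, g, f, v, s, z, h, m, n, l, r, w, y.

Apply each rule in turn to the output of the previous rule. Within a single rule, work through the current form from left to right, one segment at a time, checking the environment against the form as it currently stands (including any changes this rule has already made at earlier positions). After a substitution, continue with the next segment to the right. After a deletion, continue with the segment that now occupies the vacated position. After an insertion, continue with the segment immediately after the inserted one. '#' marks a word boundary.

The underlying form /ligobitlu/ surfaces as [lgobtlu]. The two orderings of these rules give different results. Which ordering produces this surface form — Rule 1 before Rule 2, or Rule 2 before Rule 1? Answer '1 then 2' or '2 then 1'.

Order 1 then 2:
  1 Stop Lenition: [ligobitlu] → [lihovitlu]
  2 Medial Vowel Deletion: [lihovitlu] → [lhovtlu]
  result: [lhovtlu]
Order 2 then 1:
  2 Medial Vowel Deletion: [ligobitlu] → [lgobtlu]
  1 Stop Lenition: no change — [lgobtlu]
  result: [lgobtlu]

2 then 1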